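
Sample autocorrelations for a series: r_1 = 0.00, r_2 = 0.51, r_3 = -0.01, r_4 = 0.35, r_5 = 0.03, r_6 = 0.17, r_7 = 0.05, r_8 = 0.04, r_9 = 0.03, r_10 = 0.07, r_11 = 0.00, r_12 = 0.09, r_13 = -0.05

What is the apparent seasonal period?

The largest autocorrelation is r_2 = 0.51, with weaker echoes at lags 4 (0.35) and 6 (0.17); the remaining lags stay at or below 0.09.
The dominant spike at lag 2 indicates a seasonal period of 2.

2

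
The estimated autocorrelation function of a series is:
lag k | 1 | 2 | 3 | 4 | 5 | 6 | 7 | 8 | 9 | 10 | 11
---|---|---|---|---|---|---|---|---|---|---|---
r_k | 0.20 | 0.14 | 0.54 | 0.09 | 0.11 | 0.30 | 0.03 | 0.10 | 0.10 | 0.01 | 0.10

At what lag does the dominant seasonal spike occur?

3

The largest autocorrelation is r_3 = 0.54, with a weaker echo at lag 6 (0.30); the remaining lags stay at or below 0.20. The elevated value at lag 1 (0.20), dropping to 0.14 at lag 2, reflects decaying short-term dependence rather than seasonality.
The dominant spike at lag 3 indicates a seasonal period of 3.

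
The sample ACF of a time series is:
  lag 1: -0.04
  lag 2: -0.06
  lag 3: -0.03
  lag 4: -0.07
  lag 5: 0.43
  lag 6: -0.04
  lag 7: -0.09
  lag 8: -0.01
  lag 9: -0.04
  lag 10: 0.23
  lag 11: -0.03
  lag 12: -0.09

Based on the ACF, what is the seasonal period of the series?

The largest autocorrelation is r_5 = 0.43, with a weaker echo at lag 10 (0.23); the remaining lags stay at or below -0.01.
The dominant spike at lag 5 indicates a seasonal period of 5.

5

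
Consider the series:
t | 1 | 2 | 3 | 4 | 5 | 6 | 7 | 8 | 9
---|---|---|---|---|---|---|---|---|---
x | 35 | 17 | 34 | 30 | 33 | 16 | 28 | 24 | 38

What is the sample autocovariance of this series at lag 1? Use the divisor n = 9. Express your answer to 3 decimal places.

-24.049

Mean x̄ = (35 + 17 + 34 + 30 + 33 + 16 + 28 + 24 + 38)/9 = 28.3333
Σ_{t=1}^{8}(x_t−x̄)(x_{t+1}−x̄) = -216.4444
γ_1 = -216.4444 / 9 = -24.049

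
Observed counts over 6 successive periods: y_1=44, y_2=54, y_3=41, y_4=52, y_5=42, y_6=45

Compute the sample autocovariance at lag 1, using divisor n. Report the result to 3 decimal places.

Mean ȳ = (44 + 54 + 41 + 52 + 42 + 45)/6 = 46.3333
Σ_{t=1}^{5}(y_t−ȳ)(y_{t+1}−ȳ) = -107.7778
γ_1 = -107.7778 / 6 = -17.963

-17.963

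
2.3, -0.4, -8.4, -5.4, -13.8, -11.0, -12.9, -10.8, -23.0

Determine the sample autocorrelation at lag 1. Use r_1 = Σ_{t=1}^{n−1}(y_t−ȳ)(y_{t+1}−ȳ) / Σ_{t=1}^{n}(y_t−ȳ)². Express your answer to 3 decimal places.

Mean ȳ = (2.3 − 0.4 − 8.4 − 5.4 − 13.8 − 11.0 − 12.9 − 10.8 − 23.0)/9 = -9.2667
Numerator Σ_{t=1}^{8}(y_t−ȳ)(y_{t+1}−ȳ) = 136.8489
Denominator Σ(y_t−ȳ)² = 455.8200
r_1 = 136.8489 / 455.8200 = 0.300

0.300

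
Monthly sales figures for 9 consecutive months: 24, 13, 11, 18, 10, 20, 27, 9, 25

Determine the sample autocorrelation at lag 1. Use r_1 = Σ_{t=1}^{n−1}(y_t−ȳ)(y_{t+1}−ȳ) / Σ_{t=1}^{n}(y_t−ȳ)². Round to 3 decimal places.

Mean ȳ = (24 + 13 + 11 + 18 + 10 + 20 + 27 + 9 + 25)/9 = 17.4444
Numerator Σ_{t=1}^{8}(y_t−ȳ)(y_{t+1}−ȳ) = -147.3086
Denominator Σ(y_t−ȳ)² = 386.2222
r_1 = -147.3086 / 386.2222 = -0.381

-0.381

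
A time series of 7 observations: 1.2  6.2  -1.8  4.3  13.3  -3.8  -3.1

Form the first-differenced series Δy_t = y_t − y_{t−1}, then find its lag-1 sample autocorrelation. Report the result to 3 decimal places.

First differences Δy: 5.0, -8.0, 6.1, 9.0, -17.1, 0.7
Mean of differences = -0.7167
Numerator Σ(Δy_t−Δȳ)(Δy_{t+1}−Δȳ) = -207.4503
Denominator Σ(Δy_t−Δȳ)² = 497.0283
r_1(Δy) = -207.4503 / 497.0283 = -0.417

-0.417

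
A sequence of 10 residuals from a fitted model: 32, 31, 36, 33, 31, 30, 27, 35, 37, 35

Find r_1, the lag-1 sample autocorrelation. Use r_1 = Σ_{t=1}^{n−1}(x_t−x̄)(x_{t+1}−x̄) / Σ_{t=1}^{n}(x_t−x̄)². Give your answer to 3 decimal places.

Mean x̄ = (32 + 31 + 36 + 33 + 31 + 30 + 27 + 35 + 37 + 35)/10 = 32.7000
Numerator Σ_{t=1}^{9}(x_t−x̄)(x_{t+1}−x̄) = 22.7100
Denominator Σ(x_t−x̄)² = 86.1000
r_1 = 22.7100 / 86.1000 = 0.264

0.264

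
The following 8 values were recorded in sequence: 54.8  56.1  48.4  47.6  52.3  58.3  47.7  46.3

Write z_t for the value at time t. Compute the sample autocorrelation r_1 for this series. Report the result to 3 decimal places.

Mean z̄ = (54.8 + 56.1 + 48.4 + 47.6 + 52.3 + 58.3 + 47.7 + 46.3)/8 = 51.4375
Deviations from mean: 3.3625, 4.6625, -3.0375, -3.8375, 0.8625, 6.8625, -3.7375, -5.1375
Σ(z_t−z̄)(z_{t+1}−z̄) = (15.6777) + (-14.1623) + (11.6564) + (-3.3098) + (5.9189) + (-25.6486) + (19.2014) = 9.3336
Denominator Σ(z_t−z̄)² = 145.1988
r_1 = 9.3336 / 145.1988 = 0.064

0.064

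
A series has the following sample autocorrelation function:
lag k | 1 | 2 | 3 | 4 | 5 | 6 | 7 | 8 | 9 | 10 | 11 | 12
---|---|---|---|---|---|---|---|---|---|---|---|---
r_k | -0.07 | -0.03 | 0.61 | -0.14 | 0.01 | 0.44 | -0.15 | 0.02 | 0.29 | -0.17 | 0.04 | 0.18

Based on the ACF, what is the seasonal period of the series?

3

The largest autocorrelation is r_3 = 0.61, with weaker echoes at lags 6 (0.44), 9 (0.29) and 12 (0.18); the remaining lags stay at or below 0.04.
The dominant spike at lag 3 indicates a seasonal period of 3.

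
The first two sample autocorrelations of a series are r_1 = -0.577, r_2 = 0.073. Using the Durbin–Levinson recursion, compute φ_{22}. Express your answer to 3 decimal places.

φ_{22} = (r_2 − r_1²) / (1 − r_1²)
r_1² = (-0.577)² = 0.332929
Numerator = 0.073 − 0.3329 = -0.2599; denominator = 1 − 0.3329 = 0.6671
φ_{22} = -0.2599 / 0.6671 = -0.390

-0.390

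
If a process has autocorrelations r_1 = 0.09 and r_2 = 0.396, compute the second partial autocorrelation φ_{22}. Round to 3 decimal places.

0.391

φ_{22} = (r_2 − r_1²) / (1 − r_1²)
r_1² = (0.09)² = 0.0081
Numerator = 0.396 − 0.0081 = 0.3879; denominator = 1 − 0.0081 = 0.9919
φ_{22} = 0.3879 / 0.9919 = 0.391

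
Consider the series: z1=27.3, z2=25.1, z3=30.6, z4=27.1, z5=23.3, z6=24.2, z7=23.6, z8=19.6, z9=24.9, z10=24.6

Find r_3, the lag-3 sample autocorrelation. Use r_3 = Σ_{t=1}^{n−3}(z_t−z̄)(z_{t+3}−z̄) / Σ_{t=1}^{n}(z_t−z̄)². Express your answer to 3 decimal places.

0.094

Mean z̄ = (27.3 + 25.1 + 30.6 + 27.1 + 23.3 + 24.2 + 23.6 + 19.6 + 24.9 + 24.6)/10 = 25.0300
Σ(z_t−z̄)(z_{t+3}−z̄) = (4.6989) + (-0.1211) + (-4.6231) + (-2.9601) + (9.3939) + (0.1079) + (0.6149) = 7.1113
Denominator Σ(z_t−z̄)² = 75.8810
r_3 = 7.1113 / 75.8810 = 0.094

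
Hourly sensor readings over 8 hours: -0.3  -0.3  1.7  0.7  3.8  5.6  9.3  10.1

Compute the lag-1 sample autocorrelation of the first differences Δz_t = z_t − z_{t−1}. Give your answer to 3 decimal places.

-0.381

First differences Δz: 0.0, 2.0, -1.0, 3.1, 1.8, 3.7, 0.8
Mean of differences = 1.4857
Numerator Σ(Δz_t−Δz̄)(Δz_{t+1}−Δz̄) = -6.3702
Denominator Σ(Δz_t−Δz̄)² = 16.7286
r_1(Δz) = -6.3702 / 16.7286 = -0.381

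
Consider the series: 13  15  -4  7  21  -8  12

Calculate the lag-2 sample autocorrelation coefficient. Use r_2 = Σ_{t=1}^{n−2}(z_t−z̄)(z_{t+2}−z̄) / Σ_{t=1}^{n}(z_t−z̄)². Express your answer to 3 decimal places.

-0.235

Mean z̄ = (13 + 15 − 4 + 7 + 21 − 8 + 12)/7 = 8.0000
Deviations from mean: 5.0000, 7.0000, -12.0000, -1.0000, 13.0000, -16.0000, 4.0000
Σ(z_t−z̄)(z_{t+2}−z̄) = (-60.0000) + (-7.0000) + (-156.0000) + (16.0000) + (52.0000) = -155.0000
Denominator Σ(z_t−z̄)² = 660.0000
r_2 = -155.0000 / 660.0000 = -0.235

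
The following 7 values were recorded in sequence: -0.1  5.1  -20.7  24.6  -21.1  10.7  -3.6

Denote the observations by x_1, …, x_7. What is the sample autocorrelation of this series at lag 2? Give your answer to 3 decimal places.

0.546

Mean x̄ = (-0.1 + 5.1 − 20.7 + 24.6 − 21.1 + 10.7 − 3.6)/7 = -0.7286
Deviations from mean: 0.6286, 5.8286, -19.9714, 25.3286, -20.3714, 11.4286, -2.8714
Σ(x_t−x̄)(x_{t+2}−x̄) = (-12.5535) + (147.6294) + (406.8465) + (289.4694) + (58.4951) = 889.8869
Denominator Σ(x_t−x̄)² = 1628.6143
r_2 = 889.8869 / 1628.6143 = 0.546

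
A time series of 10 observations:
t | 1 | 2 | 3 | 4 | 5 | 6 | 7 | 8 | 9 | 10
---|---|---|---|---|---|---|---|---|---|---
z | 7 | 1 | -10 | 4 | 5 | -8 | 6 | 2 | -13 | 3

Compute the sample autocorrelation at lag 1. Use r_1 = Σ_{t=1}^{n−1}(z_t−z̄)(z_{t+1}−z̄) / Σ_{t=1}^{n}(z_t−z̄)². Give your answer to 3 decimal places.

-0.356

Mean z̄ = (7 + 1 − 10 + 4 + 5 − 8 + 6 + 2 − 13 + 3)/10 = -0.3000
Numerator Σ_{t=1}^{9}(z_t−z̄)(z_{t+1}−z̄) = -167.9900
Denominator Σ(z_t−z̄)² = 472.1000
r_1 = -167.9900 / 472.1000 = -0.356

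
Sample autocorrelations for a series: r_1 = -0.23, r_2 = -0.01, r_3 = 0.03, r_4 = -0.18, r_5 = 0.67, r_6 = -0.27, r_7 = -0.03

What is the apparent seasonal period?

The largest autocorrelation is r_5 = 0.67; the remaining lags stay at or below 0.03.
The dominant spike at lag 5 indicates a seasonal period of 5.

5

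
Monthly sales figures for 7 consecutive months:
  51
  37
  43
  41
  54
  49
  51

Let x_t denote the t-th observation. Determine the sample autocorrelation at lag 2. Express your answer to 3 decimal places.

0.129

Mean x̄ = (51 + 37 + 43 + 41 + 54 + 49 + 51)/7 = 46.5714
Deviations from mean: 4.4286, -9.5714, -3.5714, -5.5714, 7.4286, 2.4286, 4.4286
Σ(x_t−x̄)(x_{t+2}−x̄) = (-15.8163) + (53.3265) + (-26.5306) + (-13.5306) + (32.8980) = 30.3469
Denominator Σ(x_t−x̄)² = 235.7143
r_2 = 30.3469 / 235.7143 = 0.129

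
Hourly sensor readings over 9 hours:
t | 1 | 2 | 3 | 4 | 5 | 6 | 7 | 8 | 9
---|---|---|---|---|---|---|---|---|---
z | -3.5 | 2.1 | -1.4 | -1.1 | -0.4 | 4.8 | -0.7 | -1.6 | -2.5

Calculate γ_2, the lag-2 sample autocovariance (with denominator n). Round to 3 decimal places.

-0.851

Mean z̄ = (-3.5 + 2.1 − 1.4 − 1.1 − 0.4 + 4.8 − 0.7 − 1.6 − 2.5)/9 = -0.4778
Σ_{t=1}^{7}(z_t−z̄)(z_{t+2}−z̄) = -7.6632
γ_2 = -7.6632 / 9 = -0.851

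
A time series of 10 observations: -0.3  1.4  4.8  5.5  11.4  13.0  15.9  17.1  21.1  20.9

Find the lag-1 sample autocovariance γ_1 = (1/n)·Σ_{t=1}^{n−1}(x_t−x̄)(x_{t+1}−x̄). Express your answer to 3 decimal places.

Mean x̄ = (-0.3 + 1.4 + 4.8 + 5.5 + 11.4 + 13.0 + 15.9 + 17.1 + 21.1 + 20.9)/10 = 11.0800
Σ_{t=1}^{9}(x_t−x̄)(x_{t+1}−x̄) = 401.8076
γ_1 = 401.8076 / 10 = 40.181

40.181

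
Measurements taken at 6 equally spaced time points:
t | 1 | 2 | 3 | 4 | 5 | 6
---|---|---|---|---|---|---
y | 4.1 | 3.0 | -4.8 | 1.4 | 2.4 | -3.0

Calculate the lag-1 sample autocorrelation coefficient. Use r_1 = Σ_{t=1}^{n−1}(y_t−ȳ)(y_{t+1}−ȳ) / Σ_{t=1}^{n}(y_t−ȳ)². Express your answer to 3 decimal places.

-0.218

Mean ȳ = (4.1 + 3.0 − 4.8 + 1.4 + 2.4 − 3.0)/6 = 0.5167
Deviations from mean: 3.5833, 2.4833, -5.3167, 0.8833, 1.8833, -3.5167
Numerator Σ_{t=1}^{5}(y_t−ȳ)(y_{t+1}−ȳ) = -13.9603
Denominator Σ(y_t−ȳ)² = 63.9683
r_1 = -13.9603 / 63.9683 = -0.218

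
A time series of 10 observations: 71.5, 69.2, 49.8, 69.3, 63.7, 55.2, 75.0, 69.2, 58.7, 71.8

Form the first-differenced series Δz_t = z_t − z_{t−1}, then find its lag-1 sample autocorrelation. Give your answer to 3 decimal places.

First differences Δz: -2.3, -19.4, 19.5, -5.6, -8.5, 19.8, -5.8, -10.5, 13.1
Mean of differences = 0.0333
Numerator Σ(Δz_t−Δz̄)(Δz_{t+1}−Δz̄) = -754.7211
Denominator Σ(Δz_t−Δz̄)² = 1573.0400
r_1(Δz) = -754.7211 / 1573.0400 = -0.480

-0.480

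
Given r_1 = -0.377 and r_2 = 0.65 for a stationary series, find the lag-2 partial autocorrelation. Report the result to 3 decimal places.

φ_{22} = (r_2 − r_1²) / (1 − r_1²)
r_1² = (-0.377)² = 0.142129
Numerator = 0.65 − 0.1421 = 0.5079; denominator = 1 − 0.1421 = 0.8579
φ_{22} = 0.5079 / 0.8579 = 0.592

0.592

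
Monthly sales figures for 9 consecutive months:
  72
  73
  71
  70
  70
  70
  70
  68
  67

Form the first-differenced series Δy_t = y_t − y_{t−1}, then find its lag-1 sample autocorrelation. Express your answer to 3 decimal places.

-0.192

First differences Δy: 1, -2, -1, 0, 0, 0, -2, -1
Mean of differences = -0.6250
Numerator Σ(Δy_t−Δȳ)(Δy_{t+1}−Δȳ) = -1.5156
Denominator Σ(Δy_t−Δȳ)² = 7.8750
r_1(Δy) = -1.5156 / 7.8750 = -0.192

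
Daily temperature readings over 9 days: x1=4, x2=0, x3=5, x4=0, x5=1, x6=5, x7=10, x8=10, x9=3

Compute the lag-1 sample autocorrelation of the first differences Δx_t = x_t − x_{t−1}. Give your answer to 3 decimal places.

First differences Δx: -4, 5, -5, 1, 4, 5, 0, -7
Mean of differences = -0.1250
Numerator Σ(Δx_t−Δx̄)(Δx_{t+1}−Δx̄) = -24.7656
Denominator Σ(Δx_t−Δx̄)² = 156.8750
r_1(Δx) = -24.7656 / 156.8750 = -0.158

-0.158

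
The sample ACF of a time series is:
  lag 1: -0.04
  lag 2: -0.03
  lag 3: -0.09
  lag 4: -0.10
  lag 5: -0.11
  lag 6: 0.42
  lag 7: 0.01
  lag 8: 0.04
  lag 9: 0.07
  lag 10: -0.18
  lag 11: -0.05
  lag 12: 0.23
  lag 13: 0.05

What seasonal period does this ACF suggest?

The largest autocorrelation is r_6 = 0.42, with a weaker echo at lag 12 (0.23); the remaining lags stay at or below 0.07.
The dominant spike at lag 6 indicates a seasonal period of 6.

6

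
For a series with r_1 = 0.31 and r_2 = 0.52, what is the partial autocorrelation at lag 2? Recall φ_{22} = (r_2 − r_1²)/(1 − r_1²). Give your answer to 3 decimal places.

0.469

φ_{22} = (r_2 − r_1²) / (1 − r_1²)
r_1² = (0.31)² = 0.0961
Numerator = 0.52 − 0.0961 = 0.4239; denominator = 1 − 0.0961 = 0.9039
φ_{22} = 0.4239 / 0.9039 = 0.469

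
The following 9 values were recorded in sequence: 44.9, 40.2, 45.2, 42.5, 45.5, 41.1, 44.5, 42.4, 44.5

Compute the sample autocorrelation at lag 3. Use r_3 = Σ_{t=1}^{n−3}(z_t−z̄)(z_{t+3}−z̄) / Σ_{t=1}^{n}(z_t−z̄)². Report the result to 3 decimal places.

-0.600

Mean z̄ = (44.9 + 40.2 + 45.2 + 42.5 + 45.5 + 41.1 + 44.5 + 42.4 + 44.5)/9 = 43.4222
Σ(z_t−z̄)(z_{t+3}−z̄) = (-1.3628) + (-6.6951) + (-4.1284) + (-0.9940) + (-2.1240) + (-2.5028) = -17.8070
Denominator Σ(z_t−z̄)² = 29.6556
r_3 = -17.8070 / 29.6556 = -0.600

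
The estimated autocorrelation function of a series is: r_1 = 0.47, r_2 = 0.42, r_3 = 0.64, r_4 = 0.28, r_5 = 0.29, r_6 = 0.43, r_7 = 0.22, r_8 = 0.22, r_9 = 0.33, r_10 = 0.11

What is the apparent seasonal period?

3

The largest autocorrelation is r_3 = 0.64; the remaining lags stay at or below 0.47. The elevated value at lag 1 (0.47), dropping to 0.42 at lag 2, reflects decaying short-term dependence rather than seasonality.
The dominant spike at lag 3 indicates a seasonal period of 3.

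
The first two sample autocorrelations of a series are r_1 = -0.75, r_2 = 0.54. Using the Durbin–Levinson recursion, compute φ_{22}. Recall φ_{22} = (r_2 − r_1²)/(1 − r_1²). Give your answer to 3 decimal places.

-0.051

φ_{22} = (r_2 − r_1²) / (1 − r_1²)
r_1² = (-0.75)² = 0.5625
Numerator = 0.54 − 0.5625 = -0.0225; denominator = 1 − 0.5625 = 0.4375
φ_{22} = -0.0225 / 0.4375 = -0.051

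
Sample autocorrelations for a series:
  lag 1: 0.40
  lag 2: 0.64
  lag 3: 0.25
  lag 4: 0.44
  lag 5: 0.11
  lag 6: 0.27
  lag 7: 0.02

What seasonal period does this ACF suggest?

The largest autocorrelation is r_2 = 0.64, with a weaker echo at lag 4 (0.44); the remaining lags stay at or below 0.40.
The dominant spike at lag 2 indicates a seasonal period of 2.

2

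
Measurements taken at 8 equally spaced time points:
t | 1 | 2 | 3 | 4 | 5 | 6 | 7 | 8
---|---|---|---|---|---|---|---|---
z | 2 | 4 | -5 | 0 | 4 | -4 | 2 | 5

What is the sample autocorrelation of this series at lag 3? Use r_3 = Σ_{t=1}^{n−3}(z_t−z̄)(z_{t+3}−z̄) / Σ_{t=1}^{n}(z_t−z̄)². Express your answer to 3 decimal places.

Mean z̄ = (2 + 4 − 5 + 0 + 4 − 4 + 2 + 5)/8 = 1.0000
Deviations from mean: 1.0000, 3.0000, -6.0000, -1.0000, 3.0000, -5.0000, 1.0000, 4.0000
Numerator Σ_{t=1}^{5}(z_t−z̄)(z_{t+3}−z̄) = 49.0000
Denominator Σ(z_t−z̄)² = 98.0000
r_3 = 49.0000 / 98.0000 = 0.500

0.500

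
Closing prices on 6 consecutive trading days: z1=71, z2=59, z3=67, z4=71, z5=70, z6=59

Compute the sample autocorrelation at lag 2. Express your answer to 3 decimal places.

Mean z̄ = (71 + 59 + 67 + 71 + 70 + 59)/6 = 66.1667
Deviations from mean: 4.8333, -7.1667, 0.8333, 4.8333, 3.8333, -7.1667
Numerator Σ_{t=1}^{4}(z_t−z̄)(z_{t+2}−z̄) = -62.0556
Denominator Σ(z_t−z̄)² = 164.8333
r_2 = -62.0556 / 164.8333 = -0.376

-0.376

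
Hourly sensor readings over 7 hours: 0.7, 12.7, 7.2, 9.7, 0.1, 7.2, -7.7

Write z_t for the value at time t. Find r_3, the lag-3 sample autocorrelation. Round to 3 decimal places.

-0.381

Mean z̄ = (0.7 + 12.7 + 7.2 + 9.7 + 0.1 + 7.2 − 7.7)/7 = 4.2714
Deviations from mean: -3.5714, 8.4286, 2.9286, 5.4286, -4.1714, 2.9286, -11.9714
Numerator Σ_{t=1}^{4}(z_t−z̄)(z_{t+3}−z̄) = -110.9582
Denominator Σ(z_t−z̄)² = 291.1343
r_3 = -110.9582 / 291.1343 = -0.381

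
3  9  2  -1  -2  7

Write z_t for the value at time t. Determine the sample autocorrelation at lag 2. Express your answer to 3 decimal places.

-0.372

Mean z̄ = (3 + 9 + 2 − 1 − 2 + 7)/6 = 3.0000
Deviations from mean: 0.0000, 6.0000, -1.0000, -4.0000, -5.0000, 4.0000
Numerator Σ_{t=1}^{4}(z_t−z̄)(z_{t+2}−z̄) = -35.0000
Denominator Σ(z_t−z̄)² = 94.0000
r_2 = -35.0000 / 94.0000 = -0.372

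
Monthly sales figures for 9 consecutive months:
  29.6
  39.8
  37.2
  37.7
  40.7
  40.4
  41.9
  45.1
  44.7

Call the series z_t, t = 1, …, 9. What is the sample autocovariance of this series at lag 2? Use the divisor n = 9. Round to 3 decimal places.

4.235

Mean z̄ = (29.6 + 39.8 + 37.2 + 37.7 + 40.7 + 40.4 + 41.9 + 45.1 + 44.7)/9 = 39.6778
Σ_{t=1}^{7}(z_t−z̄)(z_{t+2}−z̄) = 38.1157
γ_2 = 38.1157 / 9 = 4.235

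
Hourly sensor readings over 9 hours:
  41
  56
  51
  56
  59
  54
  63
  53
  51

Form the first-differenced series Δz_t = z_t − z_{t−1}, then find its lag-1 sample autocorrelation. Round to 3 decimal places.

First differences Δz: 15, -5, 5, 3, -5, 9, -10, -2
Mean of differences = 1.2500
Numerator Σ(Δz_t−Δz̄)(Δz_{t+1}−Δz̄) = -212.8125
Denominator Σ(Δz_t−Δz̄)² = 481.5000
r_1(Δz) = -212.8125 / 481.5000 = -0.442

-0.442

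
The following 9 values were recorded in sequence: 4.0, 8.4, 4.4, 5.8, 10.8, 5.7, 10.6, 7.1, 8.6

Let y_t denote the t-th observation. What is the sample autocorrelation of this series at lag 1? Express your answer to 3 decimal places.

-0.388

Mean ȳ = (4.0 + 8.4 + 4.4 + 5.8 + 10.8 + 5.7 + 10.6 + 7.1 + 8.6)/9 = 7.2667
Numerator Σ_{t=1}^{8}(y_t−ȳ)(y_{t+1}−ȳ) = -19.4644
Denominator Σ(y_t−ȳ)² = 50.1800
r_1 = -19.4644 / 50.1800 = -0.388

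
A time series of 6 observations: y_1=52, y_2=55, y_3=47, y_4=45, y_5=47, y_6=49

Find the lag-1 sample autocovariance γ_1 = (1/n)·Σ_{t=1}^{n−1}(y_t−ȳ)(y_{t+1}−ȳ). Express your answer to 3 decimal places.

3.718

Mean ȳ = (52 + 55 + 47 + 45 + 47 + 49)/6 = 49.1667
Σ_{t=1}^{5}(y_t−ȳ)(y_{t+1}−ȳ) = 22.3056
γ_1 = 22.3056 / 6 = 3.718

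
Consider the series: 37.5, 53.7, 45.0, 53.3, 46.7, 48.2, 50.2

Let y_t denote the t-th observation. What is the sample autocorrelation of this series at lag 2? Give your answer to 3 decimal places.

0.343

Mean ȳ = (37.5 + 53.7 + 45.0 + 53.3 + 46.7 + 48.2 + 50.2)/7 = 47.8000
Deviations from mean: -10.3000, 5.9000, -2.8000, 5.5000, -1.1000, 0.4000, 2.4000
Numerator Σ_{t=1}^{5}(y_t−ȳ)(y_{t+2}−ȳ) = 63.9300
Denominator Σ(y_t−ȳ)² = 186.1200
r_2 = 63.9300 / 186.1200 = 0.343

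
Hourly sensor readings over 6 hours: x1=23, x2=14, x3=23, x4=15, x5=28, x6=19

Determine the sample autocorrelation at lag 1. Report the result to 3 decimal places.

-0.691

Mean x̄ = (23 + 14 + 23 + 15 + 28 + 19)/6 = 20.3333
Deviations from mean: 2.6667, -6.3333, 2.6667, -5.3333, 7.6667, -1.3333
Numerator Σ_{t=1}^{5}(x_t−x̄)(x_{t+1}−x̄) = -99.1111
Denominator Σ(x_t−x̄)² = 143.3333
r_1 = -99.1111 / 143.3333 = -0.691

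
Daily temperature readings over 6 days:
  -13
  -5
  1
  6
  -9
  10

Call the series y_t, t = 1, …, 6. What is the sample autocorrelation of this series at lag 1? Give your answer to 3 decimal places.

Mean ȳ = (-13 − 5 + 1 + 6 − 9 + 10)/6 = -1.6667
Deviations from mean: -11.3333, -3.3333, 2.6667, 7.6667, -7.3333, 11.6667
Numerator Σ_{t=1}^{5}(y_t−ȳ)(y_{t+1}−ȳ) = -92.4444
Denominator Σ(y_t−ȳ)² = 395.3333
r_1 = -92.4444 / 395.3333 = -0.234

-0.234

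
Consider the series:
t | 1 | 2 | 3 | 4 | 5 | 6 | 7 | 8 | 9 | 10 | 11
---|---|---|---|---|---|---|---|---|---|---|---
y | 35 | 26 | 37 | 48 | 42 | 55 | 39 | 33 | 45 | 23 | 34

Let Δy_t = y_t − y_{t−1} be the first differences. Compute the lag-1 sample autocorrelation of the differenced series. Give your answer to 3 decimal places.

-0.518

First differences Δy: -9, 11, 11, -6, 13, -16, -6, 12, -22, 11
Mean of differences = -0.1000
Numerator Σ(Δy_t−Δȳ)(Δy_{t+1}−Δȳ) = -812.3100
Denominator Σ(Δy_t−Δȳ)² = 1568.9000
r_1(Δy) = -812.3100 / 1568.9000 = -0.518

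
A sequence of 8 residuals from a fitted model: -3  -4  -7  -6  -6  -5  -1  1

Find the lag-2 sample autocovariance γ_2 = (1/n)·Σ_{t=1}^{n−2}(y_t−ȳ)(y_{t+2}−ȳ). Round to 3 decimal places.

-0.629

Mean ȳ = (-3 − 4 − 7 − 6 − 6 − 5 − 1 + 1)/8 = -3.8750
Σ_{t=1}^{6}(y_t−ȳ)(y_{t+2}−ȳ) = -5.0313
γ_2 = -5.0313 / 8 = -0.629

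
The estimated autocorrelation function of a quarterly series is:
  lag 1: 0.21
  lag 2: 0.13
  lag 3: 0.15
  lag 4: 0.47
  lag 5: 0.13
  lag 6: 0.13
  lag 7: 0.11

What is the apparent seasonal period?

4

The largest autocorrelation is r_4 = 0.47; the remaining lags stay at or below 0.21.
The dominant spike at lag 4 indicates a seasonal period of 4.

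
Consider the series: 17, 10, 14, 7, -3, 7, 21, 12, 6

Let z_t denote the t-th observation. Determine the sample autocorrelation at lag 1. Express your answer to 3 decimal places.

0.120

Mean z̄ = (17 + 10 + 14 + 7 − 3 + 7 + 21 + 12 + 6)/9 = 10.1111
Numerator Σ_{t=1}^{8}(z_t−z̄)(z_{t+1}−z̄) = 47.2099
Denominator Σ(z_t−z̄)² = 392.8889
r_1 = 47.2099 / 392.8889 = 0.120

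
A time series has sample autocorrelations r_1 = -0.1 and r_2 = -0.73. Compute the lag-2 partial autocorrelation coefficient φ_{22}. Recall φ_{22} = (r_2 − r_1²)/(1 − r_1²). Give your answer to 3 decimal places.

φ_{22} = (r_2 − r_1²) / (1 − r_1²)
r_1² = (-0.1)² = 0.01
Numerator = -0.73 − 0.0100 = -0.7400; denominator = 1 − 0.0100 = 0.9900
φ_{22} = -0.7400 / 0.9900 = -0.747

-0.747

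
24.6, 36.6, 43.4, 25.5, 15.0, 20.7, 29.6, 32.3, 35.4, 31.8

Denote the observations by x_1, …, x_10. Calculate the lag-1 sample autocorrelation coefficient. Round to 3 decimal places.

Mean x̄ = (24.6 + 36.6 + 43.4 + 25.5 + 15.0 + 20.7 + 29.6 + 32.3 + 35.4 + 31.8)/10 = 29.4900
Numerator Σ_{t=1}^{9}(x_t−x̄)(x_{t+1}−x̄) = 223.4149
Denominator Σ(x_t−x̄)² = 619.2690
r_1 = 223.4149 / 619.2690 = 0.361

0.361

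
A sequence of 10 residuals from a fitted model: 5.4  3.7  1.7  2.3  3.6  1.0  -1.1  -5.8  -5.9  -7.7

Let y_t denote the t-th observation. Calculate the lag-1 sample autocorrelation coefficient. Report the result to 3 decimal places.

0.656

Mean ȳ = (5.4 + 3.7 + 1.7 + 2.3 + 3.6 + 1.0 − 1.1 − 5.8 − 5.9 − 7.7)/10 = -0.2800
Numerator Σ_{t=1}^{9}(y_t−ȳ)(y_{t+1}−ȳ) = 126.7716
Denominator Σ(y_t−ȳ)² = 193.1560
r_1 = 126.7716 / 193.1560 = 0.656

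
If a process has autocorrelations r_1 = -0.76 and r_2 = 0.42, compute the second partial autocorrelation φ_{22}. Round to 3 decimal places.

φ_{22} = (r_2 − r_1²) / (1 − r_1²)
r_1² = (-0.76)² = 0.5776
Numerator = 0.42 − 0.5776 = -0.1576; denominator = 1 − 0.5776 = 0.4224
φ_{22} = -0.1576 / 0.4224 = -0.373

-0.373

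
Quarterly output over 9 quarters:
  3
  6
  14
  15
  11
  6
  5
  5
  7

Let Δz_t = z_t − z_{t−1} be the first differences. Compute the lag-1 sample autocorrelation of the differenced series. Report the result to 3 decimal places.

0.451

First differences Δz: 3, 8, 1, -4, -5, -1, 0, 2
Mean of differences = 0.5000
Numerator Σ(Δz_t−Δz̄)(Δz_{t+1}−Δz̄) = 53.2500
Denominator Σ(Δz_t−Δz̄)² = 118.0000
r_1(Δz) = 53.2500 / 118.0000 = 0.451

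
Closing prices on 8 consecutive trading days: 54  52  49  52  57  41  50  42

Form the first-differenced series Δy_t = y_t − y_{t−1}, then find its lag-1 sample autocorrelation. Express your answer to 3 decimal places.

First differences Δy: -2, -3, 3, 5, -16, 9, -8
Mean of differences = -1.7143
Numerator Σ(Δy_t−Δȳ)(Δy_{t+1}−Δȳ) = -290.3673
Denominator Σ(Δy_t−Δȳ)² = 427.4286
r_1(Δy) = -290.3673 / 427.4286 = -0.679

-0.679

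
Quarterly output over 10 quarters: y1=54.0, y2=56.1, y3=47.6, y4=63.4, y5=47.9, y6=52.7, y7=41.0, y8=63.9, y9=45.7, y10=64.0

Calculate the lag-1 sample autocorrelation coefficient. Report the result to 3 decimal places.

-0.667

Mean ȳ = (54.0 + 56.1 + 47.6 + 63.4 + 47.9 + 52.7 + 41.0 + 63.9 + 45.7 + 64.0)/10 = 53.6300
Numerator Σ_{t=1}^{9}(y_t−ȳ)(y_{t+1}−ȳ) = -405.1859
Denominator Σ(y_t−ȳ)² = 607.1610
r_1 = -405.1859 / 607.1610 = -0.667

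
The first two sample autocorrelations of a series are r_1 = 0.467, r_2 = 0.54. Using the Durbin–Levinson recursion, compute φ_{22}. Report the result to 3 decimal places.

0.412

φ_{22} = (r_2 − r_1²) / (1 − r_1²)
r_1² = (0.467)² = 0.218089
Numerator = 0.54 − 0.2181 = 0.3219; denominator = 1 − 0.2181 = 0.7819
φ_{22} = 0.3219 / 0.7819 = 0.412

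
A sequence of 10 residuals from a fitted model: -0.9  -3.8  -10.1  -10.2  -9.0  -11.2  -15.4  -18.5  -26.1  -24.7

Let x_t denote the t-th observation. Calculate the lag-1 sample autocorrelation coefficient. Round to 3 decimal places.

0.653

Mean x̄ = (-0.9 − 3.8 − 10.1 − 10.2 − 9.0 − 11.2 − 15.4 − 18.5 − 26.1 − 24.7)/10 = -12.9900
Numerator Σ_{t=1}^{9}(x_t−x̄)(x_{t+1}−x̄) = 398.7229
Denominator Σ(x_t−x̄)² = 611.0490
r_1 = 398.7229 / 611.0490 = 0.653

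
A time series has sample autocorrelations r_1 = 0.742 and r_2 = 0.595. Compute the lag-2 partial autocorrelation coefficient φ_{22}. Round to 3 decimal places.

φ_{22} = (r_2 − r_1²) / (1 − r_1²)
r_1² = (0.742)² = 0.550564
Numerator = 0.595 − 0.5506 = 0.0444; denominator = 1 − 0.5506 = 0.4494
φ_{22} = 0.0444 / 0.4494 = 0.099

0.099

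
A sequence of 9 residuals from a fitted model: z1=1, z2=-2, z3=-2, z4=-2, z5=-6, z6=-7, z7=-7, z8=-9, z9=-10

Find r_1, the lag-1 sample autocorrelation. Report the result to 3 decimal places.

Mean z̄ = (1 − 2 − 2 − 2 − 6 − 7 − 7 − 9 − 10)/9 = -4.8889
Numerator Σ_{t=1}^{8}(z_t−z̄)(z_{t+1}−z̄) = 66.9877
Denominator Σ(z_t−z̄)² = 112.8889
r_1 = 66.9877 / 112.8889 = 0.593

0.593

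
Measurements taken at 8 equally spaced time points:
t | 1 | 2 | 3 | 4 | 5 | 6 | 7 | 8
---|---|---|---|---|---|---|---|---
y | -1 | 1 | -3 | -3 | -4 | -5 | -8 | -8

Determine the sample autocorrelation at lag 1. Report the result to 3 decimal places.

Mean ȳ = (-1 + 1 − 3 − 3 − 4 − 5 − 8 − 8)/8 = -3.8750
Numerator Σ_{t=1}^{7}(y_t−ȳ)(y_{t+1}−ȳ) = 40.7344
Denominator Σ(y_t−ȳ)² = 68.8750
r_1 = 40.7344 / 68.8750 = 0.591

0.591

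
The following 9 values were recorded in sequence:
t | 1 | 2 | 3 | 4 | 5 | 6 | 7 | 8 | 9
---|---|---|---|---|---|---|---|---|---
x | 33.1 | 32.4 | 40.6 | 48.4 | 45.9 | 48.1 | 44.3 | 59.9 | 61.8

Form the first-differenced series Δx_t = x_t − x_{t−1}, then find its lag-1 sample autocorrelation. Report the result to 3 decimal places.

-0.390

First differences Δx: -0.7, 8.2, 7.8, -2.5, 2.2, -3.8, 15.6, 1.9
Mean of differences = 3.5875
Numerator Σ(Δx_t−Δx̄)(Δx_{t+1}−Δx̄) = -116.3064
Denominator Σ(Δx_t−Δx̄)² = 298.1088
r_1(Δx) = -116.3064 / 298.1088 = -0.390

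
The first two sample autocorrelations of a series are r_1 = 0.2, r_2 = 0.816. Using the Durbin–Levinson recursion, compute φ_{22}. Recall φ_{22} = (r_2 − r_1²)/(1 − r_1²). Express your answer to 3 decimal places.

0.808

φ_{22} = (r_2 − r_1²) / (1 − r_1²)
r_1² = (0.2)² = 0.04
Numerator = 0.816 − 0.0400 = 0.7760; denominator = 1 − 0.0400 = 0.9600
φ_{22} = 0.7760 / 0.9600 = 0.808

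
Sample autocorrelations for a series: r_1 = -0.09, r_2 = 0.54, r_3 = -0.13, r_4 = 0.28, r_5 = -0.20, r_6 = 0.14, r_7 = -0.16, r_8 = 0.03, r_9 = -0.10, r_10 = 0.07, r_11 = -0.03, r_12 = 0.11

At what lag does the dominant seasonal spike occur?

The largest autocorrelation is r_2 = 0.54, with a weaker echo at lag 4 (0.28); the remaining lags stay at or below 0.14.
The dominant spike at lag 2 indicates a seasonal period of 2.

2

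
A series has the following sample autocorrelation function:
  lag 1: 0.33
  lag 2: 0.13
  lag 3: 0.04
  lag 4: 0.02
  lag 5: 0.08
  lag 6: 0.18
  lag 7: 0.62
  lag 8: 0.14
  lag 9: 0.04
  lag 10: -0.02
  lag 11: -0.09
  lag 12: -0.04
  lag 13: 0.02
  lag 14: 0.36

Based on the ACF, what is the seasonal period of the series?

7

The largest autocorrelation is r_7 = 0.62, with a weaker echo at lag 14 (0.36); the remaining lags stay at or below 0.33. The elevated value at lag 1 (0.33), dropping to 0.13 at lag 2, reflects decaying short-term dependence rather than seasonality.
The dominant spike at lag 7 indicates a seasonal period of 7.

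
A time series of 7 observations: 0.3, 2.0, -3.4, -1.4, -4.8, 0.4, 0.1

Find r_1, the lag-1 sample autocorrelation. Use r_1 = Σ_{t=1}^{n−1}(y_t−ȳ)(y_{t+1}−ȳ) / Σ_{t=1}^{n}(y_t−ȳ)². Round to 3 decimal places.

-0.133

Mean ȳ = (0.3 + 2.0 − 3.4 − 1.4 − 4.8 + 0.4 + 0.1)/7 = -0.9714
Σ(y_t−ȳ)(y_{t+1}−ȳ) = (3.7780) + (-7.2163) + (1.0408) + (1.6408) + (-5.2506) + (1.4694) = -4.5380
Denominator Σ(y_t−ȳ)² = 34.2143
r_1 = -4.5380 / 34.2143 = -0.133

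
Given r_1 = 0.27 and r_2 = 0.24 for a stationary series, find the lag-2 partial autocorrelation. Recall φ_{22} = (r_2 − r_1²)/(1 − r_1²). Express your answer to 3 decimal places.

0.180

φ_{22} = (r_2 − r_1²) / (1 − r_1²)
r_1² = (0.27)² = 0.0729
Numerator = 0.24 − 0.0729 = 0.1671; denominator = 1 − 0.0729 = 0.9271
φ_{22} = 0.1671 / 0.9271 = 0.180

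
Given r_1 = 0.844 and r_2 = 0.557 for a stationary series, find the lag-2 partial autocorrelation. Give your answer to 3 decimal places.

-0.540

φ_{22} = (r_2 − r_1²) / (1 − r_1²)
r_1² = (0.844)² = 0.712336
Numerator = 0.557 − 0.7123 = -0.1553; denominator = 1 − 0.7123 = 0.2877
φ_{22} = -0.1553 / 0.2877 = -0.540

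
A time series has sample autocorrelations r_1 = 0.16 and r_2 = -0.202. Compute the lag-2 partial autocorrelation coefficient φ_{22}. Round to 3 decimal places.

φ_{22} = (r_2 − r_1²) / (1 − r_1²)
r_1² = (0.16)² = 0.0256
Numerator = -0.202 − 0.0256 = -0.2276; denominator = 1 − 0.0256 = 0.9744
φ_{22} = -0.2276 / 0.9744 = -0.234

-0.234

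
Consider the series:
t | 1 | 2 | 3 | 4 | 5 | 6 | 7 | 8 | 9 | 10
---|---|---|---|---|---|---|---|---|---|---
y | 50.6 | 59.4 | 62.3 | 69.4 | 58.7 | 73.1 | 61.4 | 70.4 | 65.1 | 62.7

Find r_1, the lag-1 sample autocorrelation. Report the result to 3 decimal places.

-0.119

Mean ȳ = (50.6 + 59.4 + 62.3 + 69.4 + 58.7 + 73.1 + 61.4 + 70.4 + 65.1 + 62.7)/10 = 63.3100
Numerator Σ_{t=1}^{9}(y_t−ȳ)(y_{t+1}−ȳ) = -46.3541
Denominator Σ(y_t−ȳ)² = 389.5290
r_1 = -46.3541 / 389.5290 = -0.119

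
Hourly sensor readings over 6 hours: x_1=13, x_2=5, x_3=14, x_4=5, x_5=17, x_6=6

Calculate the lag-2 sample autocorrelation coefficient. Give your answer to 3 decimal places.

Mean x̄ = (13 + 5 + 14 + 5 + 17 + 6)/6 = 10.0000
Deviations from mean: 3.0000, -5.0000, 4.0000, -5.0000, 7.0000, -4.0000
Numerator Σ_{t=1}^{4}(x_t−x̄)(x_{t+2}−x̄) = 85.0000
Denominator Σ(x_t−x̄)² = 140.0000
r_2 = 85.0000 / 140.0000 = 0.607

0.607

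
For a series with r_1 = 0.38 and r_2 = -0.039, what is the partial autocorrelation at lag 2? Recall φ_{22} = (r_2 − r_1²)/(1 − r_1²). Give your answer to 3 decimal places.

-0.214

φ_{22} = (r_2 − r_1²) / (1 − r_1²)
r_1² = (0.38)² = 0.1444
Numerator = -0.039 − 0.1444 = -0.1834; denominator = 1 − 0.1444 = 0.8556
φ_{22} = -0.1834 / 0.8556 = -0.214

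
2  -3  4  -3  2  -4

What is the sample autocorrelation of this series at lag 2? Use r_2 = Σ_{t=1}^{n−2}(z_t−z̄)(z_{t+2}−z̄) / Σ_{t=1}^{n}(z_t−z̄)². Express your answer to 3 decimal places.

0.647

Mean z̄ = (2 − 3 + 4 − 3 + 2 − 4)/6 = -0.3333
Deviations from mean: 2.3333, -2.6667, 4.3333, -2.6667, 2.3333, -3.6667
Numerator Σ_{t=1}^{4}(z_t−z̄)(z_{t+2}−z̄) = 37.1111
Denominator Σ(z_t−z̄)² = 57.3333
r_2 = 37.1111 / 57.3333 = 0.647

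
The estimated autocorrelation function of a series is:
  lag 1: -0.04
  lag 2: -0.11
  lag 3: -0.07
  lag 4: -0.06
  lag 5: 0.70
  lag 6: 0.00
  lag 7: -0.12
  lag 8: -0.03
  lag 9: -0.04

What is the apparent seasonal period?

The largest autocorrelation is r_5 = 0.70; the remaining lags stay at or below 0.00.
The dominant spike at lag 5 indicates a seasonal period of 5.

5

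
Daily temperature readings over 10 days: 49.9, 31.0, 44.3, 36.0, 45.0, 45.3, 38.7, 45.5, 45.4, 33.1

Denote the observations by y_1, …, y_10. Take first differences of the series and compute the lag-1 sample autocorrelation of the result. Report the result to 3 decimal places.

-0.511

First differences Δy: -18.9, 13.3, -8.3, 9.0, 0.3, -6.6, 6.8, -0.1, -12.3
Mean of differences = -1.8667
Numerator Σ(Δy_t−Δȳ)(Δy_{t+1}−Δȳ) = -456.6744
Denominator Σ(Δy_t−Δȳ)² = 893.8200
r_1(Δy) = -456.6744 / 893.8200 = -0.511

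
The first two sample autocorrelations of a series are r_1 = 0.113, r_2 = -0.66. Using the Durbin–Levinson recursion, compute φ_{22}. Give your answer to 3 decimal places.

-0.681

φ_{22} = (r_2 − r_1²) / (1 − r_1²)
r_1² = (0.113)² = 0.012769
Numerator = -0.66 − 0.0128 = -0.6728; denominator = 1 − 0.0128 = 0.9872
φ_{22} = -0.6728 / 0.9872 = -0.681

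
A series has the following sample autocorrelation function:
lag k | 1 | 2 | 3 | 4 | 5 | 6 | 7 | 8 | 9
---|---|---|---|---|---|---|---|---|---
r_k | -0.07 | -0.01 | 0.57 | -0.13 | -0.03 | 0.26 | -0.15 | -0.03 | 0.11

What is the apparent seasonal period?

The largest autocorrelation is r_3 = 0.57, with a weaker echo at lag 6 (0.26); the remaining lags stay at or below 0.11.
The dominant spike at lag 3 indicates a seasonal period of 3.

3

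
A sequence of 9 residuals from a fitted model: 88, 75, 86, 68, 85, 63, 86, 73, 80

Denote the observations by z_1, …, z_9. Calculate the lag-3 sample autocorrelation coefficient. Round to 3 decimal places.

-0.598

Mean z̄ = (88 + 75 + 86 + 68 + 85 + 63 + 86 + 73 + 80)/9 = 78.2222
Σ(z_t−z̄)(z_{t+3}−z̄) = (-99.9506) + (-21.8395) + (-118.3951) + (-79.5062) + (-35.3951) + (-27.0617) = -382.1481
Denominator Σ(z_t−z̄)² = 639.5556
r_3 = -382.1481 / 639.5556 = -0.598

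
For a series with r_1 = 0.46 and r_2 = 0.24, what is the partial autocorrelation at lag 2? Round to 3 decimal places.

φ_{22} = (r_2 − r_1²) / (1 − r_1²)
r_1² = (0.46)² = 0.2116
Numerator = 0.24 − 0.2116 = 0.0284; denominator = 1 − 0.2116 = 0.7884
φ_{22} = 0.0284 / 0.7884 = 0.036

0.036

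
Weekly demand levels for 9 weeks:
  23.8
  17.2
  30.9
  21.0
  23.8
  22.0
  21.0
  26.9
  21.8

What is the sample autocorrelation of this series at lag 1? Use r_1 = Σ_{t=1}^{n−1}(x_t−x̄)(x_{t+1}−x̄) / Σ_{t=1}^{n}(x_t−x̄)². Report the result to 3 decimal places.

Mean x̄ = (23.8 + 17.2 + 30.9 + 21.0 + 23.8 + 22.0 + 21.0 + 26.9 + 21.8)/9 = 23.1556
Numerator Σ_{t=1}^{8}(x_t−x̄)(x_{t+1}−x̄) = -79.4442
Denominator Σ(x_t−x̄)² = 122.7622
r_1 = -79.4442 / 122.7622 = -0.647

-0.647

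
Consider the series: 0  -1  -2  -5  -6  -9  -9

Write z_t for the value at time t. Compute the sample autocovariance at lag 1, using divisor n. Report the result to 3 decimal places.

7.280

Mean z̄ = (0 − 1 − 2 − 5 − 6 − 9 − 9)/7 = -4.5714
Σ_{t=1}^{6}(z_t−z̄)(z_{t+1}−z̄) = 50.9592
γ_1 = 50.9592 / 7 = 7.280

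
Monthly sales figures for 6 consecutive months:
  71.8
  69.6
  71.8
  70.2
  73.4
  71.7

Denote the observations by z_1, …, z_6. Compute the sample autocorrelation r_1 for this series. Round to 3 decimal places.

-0.408

Mean z̄ = (71.8 + 69.6 + 71.8 + 70.2 + 73.4 + 71.7)/6 = 71.4167
Numerator Σ_{t=1}^{5}(z_t−z̄)(z_{t+1}−z̄) = -3.7103
Denominator Σ(z_t−z̄)² = 9.0883
r_1 = -3.7103 / 9.0883 = -0.408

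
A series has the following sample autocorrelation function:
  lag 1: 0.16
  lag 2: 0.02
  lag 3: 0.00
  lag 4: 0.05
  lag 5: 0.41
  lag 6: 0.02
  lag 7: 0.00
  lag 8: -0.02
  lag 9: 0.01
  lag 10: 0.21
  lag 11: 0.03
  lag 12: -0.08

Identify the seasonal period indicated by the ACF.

The largest autocorrelation is r_5 = 0.41, with a weaker echo at lag 10 (0.21); the remaining lags stay at or below 0.16.
The dominant spike at lag 5 indicates a seasonal period of 5.

5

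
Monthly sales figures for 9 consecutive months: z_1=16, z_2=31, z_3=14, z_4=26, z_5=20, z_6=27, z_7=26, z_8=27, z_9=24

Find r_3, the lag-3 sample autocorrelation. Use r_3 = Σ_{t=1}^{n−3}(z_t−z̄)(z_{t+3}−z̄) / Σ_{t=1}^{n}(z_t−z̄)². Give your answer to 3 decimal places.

-0.327

Mean z̄ = (16 + 31 + 14 + 26 + 20 + 27 + 26 + 27 + 24)/9 = 23.4444
Numerator Σ_{t=1}^{6}(z_t−z̄)(z_{t+3}−z̄) = -82.3704
Denominator Σ(z_t−z̄)² = 252.2222
r_3 = -82.3704 / 252.2222 = -0.327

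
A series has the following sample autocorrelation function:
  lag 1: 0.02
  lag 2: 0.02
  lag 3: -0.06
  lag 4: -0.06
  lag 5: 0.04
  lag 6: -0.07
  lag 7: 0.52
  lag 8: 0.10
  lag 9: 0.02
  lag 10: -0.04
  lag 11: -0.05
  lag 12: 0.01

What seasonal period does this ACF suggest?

7

The largest autocorrelation is r_7 = 0.52; the remaining lags stay at or below 0.10.
The dominant spike at lag 7 indicates a seasonal period of 7.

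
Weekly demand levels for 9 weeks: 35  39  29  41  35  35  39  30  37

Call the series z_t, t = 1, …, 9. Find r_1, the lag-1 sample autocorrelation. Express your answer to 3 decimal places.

-0.706

Mean z̄ = (35 + 39 + 29 + 41 + 35 + 35 + 39 + 30 + 37)/9 = 35.5556
Numerator Σ_{t=1}^{8}(z_t−z̄)(z_{t+1}−z̄) = -91.9753
Denominator Σ(z_t−z̄)² = 130.2222
r_1 = -91.9753 / 130.2222 = -0.706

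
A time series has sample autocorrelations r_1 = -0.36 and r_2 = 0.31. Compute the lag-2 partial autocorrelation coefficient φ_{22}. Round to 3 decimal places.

0.207

φ_{22} = (r_2 − r_1²) / (1 − r_1²)
r_1² = (-0.36)² = 0.1296
Numerator = 0.31 − 0.1296 = 0.1804; denominator = 1 − 0.1296 = 0.8704
φ_{22} = 0.1804 / 0.8704 = 0.207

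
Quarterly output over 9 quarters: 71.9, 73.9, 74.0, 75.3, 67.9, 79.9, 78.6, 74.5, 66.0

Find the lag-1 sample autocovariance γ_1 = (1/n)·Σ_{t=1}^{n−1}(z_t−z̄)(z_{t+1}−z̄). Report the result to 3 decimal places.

Mean z̄ = (71.9 + 73.9 + 74.0 + 75.3 + 67.9 + 79.9 + 78.6 + 74.5 + 66.0)/9 = 73.5556
Σ_{t=1}^{8}(z_t−z̄)(z_{t+1}−z̄) = -15.7564
γ_1 = -15.7564 / 9 = -1.751

-1.751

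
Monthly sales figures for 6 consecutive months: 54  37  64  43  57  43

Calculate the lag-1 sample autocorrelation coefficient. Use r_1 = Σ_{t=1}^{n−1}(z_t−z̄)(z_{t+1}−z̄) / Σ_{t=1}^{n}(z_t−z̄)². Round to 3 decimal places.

Mean z̄ = (54 + 37 + 64 + 43 + 57 + 43)/6 = 49.6667
Deviations from mean: 4.3333, -12.6667, 14.3333, -6.6667, 7.3333, -6.6667
Numerator Σ_{t=1}^{5}(z_t−z̄)(z_{t+1}−z̄) = -429.7778
Denominator Σ(z_t−z̄)² = 527.3333
r_1 = -429.7778 / 527.3333 = -0.815

-0.815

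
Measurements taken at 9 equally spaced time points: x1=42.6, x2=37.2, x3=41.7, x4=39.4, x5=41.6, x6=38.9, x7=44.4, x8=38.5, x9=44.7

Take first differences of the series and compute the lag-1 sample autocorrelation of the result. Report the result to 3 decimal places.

First differences Δx: -5.4, 4.5, -2.3, 2.2, -2.7, 5.5, -5.9, 6.2
Mean of differences = 0.2625
Numerator Σ(Δx_t−Δx̄)(Δx_{t+1}−Δx̄) = -129.9402
Denominator Σ(Δx_t−Δx̄)² = 169.7788
r_1(Δx) = -129.9402 / 169.7788 = -0.765

-0.765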